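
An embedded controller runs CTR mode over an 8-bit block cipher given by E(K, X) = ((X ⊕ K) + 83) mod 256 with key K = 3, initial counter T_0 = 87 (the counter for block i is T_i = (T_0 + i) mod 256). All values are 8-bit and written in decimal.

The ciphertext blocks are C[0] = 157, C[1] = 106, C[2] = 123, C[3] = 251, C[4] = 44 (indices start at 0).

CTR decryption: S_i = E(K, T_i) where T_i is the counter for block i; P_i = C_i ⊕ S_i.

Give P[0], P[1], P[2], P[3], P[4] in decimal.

P[0] = 58, P[1] = 196, P[2] = 214, P[3] = 87, P[4] = 135

P[0]: T = 87, S = E(K, T) = 167; 157 ⊕ 167 = 58.
P[1]: T = 88, S = E(K, T) = 174; 106 ⊕ 174 = 196.
P[2]: T = 89, S = E(K, T) = 173; 123 ⊕ 173 = 214.
P[3]: T = 90, S = E(K, T) = 172; 251 ⊕ 172 = 87.
P[4]: T = 91, S = E(K, T) = 171; 44 ⊕ 171 = 135.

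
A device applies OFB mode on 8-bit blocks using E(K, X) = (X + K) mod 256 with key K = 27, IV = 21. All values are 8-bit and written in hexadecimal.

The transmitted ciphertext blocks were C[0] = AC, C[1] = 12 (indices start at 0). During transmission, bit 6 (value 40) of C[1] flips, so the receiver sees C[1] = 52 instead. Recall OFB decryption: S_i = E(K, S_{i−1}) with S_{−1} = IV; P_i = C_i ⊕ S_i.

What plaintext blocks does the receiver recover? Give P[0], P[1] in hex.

Only C[1] changed, to 52. In OFB, a change in C_i flips the same bit in P_i only; the keystream is unaffected. Decrypting the received ciphertext:
P[0]: S = E(K, 21) = 48; AC ⊕ 48 = E4.
P[1]: S = E(K, 48) = 6F; 52 ⊕ 6F = 3D.
Blocks that differ from the original plaintext: P[1].

P[0] = E4, P[1] = 3D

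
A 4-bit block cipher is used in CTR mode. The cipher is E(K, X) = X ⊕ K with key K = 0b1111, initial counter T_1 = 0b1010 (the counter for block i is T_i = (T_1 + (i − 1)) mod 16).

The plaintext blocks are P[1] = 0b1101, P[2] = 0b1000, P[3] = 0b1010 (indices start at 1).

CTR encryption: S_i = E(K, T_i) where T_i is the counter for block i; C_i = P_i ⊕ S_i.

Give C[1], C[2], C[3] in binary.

C[1]: T = 0b1010, S = E(K, T) = 0b0101; 0b1101 ⊕ 0b0101 = 0b1000.
C[2]: T = 0b1011, S = E(K, T) = 0b0100; 0b1000 ⊕ 0b0100 = 0b1100.
C[3]: T = 0b1100, S = E(K, T) = 0b0011; 0b1010 ⊕ 0b0011 = 0b1001.

C[1] = 0b1000, C[2] = 0b1100, C[3] = 0b1001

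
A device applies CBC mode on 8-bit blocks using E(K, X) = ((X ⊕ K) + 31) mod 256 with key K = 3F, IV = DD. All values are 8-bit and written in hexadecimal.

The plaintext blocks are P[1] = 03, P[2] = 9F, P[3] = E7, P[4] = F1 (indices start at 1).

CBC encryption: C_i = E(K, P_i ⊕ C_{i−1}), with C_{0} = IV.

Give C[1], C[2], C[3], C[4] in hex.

C[1] = 12, C[2] = E3, C[3] = 6C, C[4] = D3

C[1]: P[1] ⊕ DD = DE; E(K, DE) = 12.
C[2]: P[2] ⊕ 12 = 8D; E(K, 8D) = E3.
C[3]: P[3] ⊕ E3 = 04; E(K, 04) = 6C.
C[4]: P[4] ⊕ 6C = 9D; E(K, 9D) = D3.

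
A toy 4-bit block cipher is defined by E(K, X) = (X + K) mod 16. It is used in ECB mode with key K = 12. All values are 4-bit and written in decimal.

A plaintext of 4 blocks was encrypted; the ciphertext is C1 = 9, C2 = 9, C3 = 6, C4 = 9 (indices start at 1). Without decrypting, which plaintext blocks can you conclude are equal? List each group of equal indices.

ECB encrypts each block independently with the same key, so equal ciphertext blocks imply equal plaintext blocks.
C1 = C2 = C4 = 9, so P1 = P2 = P4.

P1 = P2 = P4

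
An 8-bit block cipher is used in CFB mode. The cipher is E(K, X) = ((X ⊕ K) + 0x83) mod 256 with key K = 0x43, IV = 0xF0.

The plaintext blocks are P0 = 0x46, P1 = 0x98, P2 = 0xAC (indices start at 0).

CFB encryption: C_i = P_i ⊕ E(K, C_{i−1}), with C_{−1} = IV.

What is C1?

C1 = 0x2E

C0: E(K, 0xF0) = 0x36; 0x46 ⊕ 0x36 = 0x70.
C1: E(K, 0x70) = 0xB6; 0x98 ⊕ 0xB6 = 0x2E.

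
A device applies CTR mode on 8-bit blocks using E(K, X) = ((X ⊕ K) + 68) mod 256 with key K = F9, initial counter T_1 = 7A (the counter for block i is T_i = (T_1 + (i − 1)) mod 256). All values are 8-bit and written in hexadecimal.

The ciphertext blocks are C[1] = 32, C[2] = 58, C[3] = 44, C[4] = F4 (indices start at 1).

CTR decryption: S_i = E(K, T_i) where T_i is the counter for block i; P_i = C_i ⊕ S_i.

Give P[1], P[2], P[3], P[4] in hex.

P[1] = D9, P[2] = B2, P[3] = A9, P[4] = 18

P[1]: T = 7A, S = E(K, T) = EB; 32 ⊕ EB = D9.
P[2]: T = 7B, S = E(K, T) = EA; 58 ⊕ EA = B2.
P[3]: T = 7C, S = E(K, T) = ED; 44 ⊕ ED = A9.
P[4]: T = 7D, S = E(K, T) = EC; F4 ⊕ EC = 18.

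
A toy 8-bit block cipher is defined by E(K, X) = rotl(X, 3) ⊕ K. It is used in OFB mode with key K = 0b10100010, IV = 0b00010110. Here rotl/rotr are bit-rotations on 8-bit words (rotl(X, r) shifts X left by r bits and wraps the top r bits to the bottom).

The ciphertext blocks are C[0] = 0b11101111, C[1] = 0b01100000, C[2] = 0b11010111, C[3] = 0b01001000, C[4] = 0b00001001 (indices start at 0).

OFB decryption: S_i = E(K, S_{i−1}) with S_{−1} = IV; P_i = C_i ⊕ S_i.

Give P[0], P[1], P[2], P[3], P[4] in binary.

P[0] = 0b11111101, P[1] = 0b01010010, P[2] = 0b11100100, P[3] = 0b01110011, P[4] = 0b01110010

P[0]: S = E(K, 0b00010110) = 0b00010010; 0b11101111 ⊕ 0b00010010 = 0b11111101.
P[1]: S = E(K, 0b00010010) = 0b00110010; 0b01100000 ⊕ 0b00110010 = 0b01010010.
P[2]: S = E(K, 0b00110010) = 0b00110011; 0b11010111 ⊕ 0b00110011 = 0b11100100.
P[3]: S = E(K, 0b00110011) = 0b00111011; 0b01001000 ⊕ 0b00111011 = 0b01110011.
P[4]: S = E(K, 0b00111011) = 0b01111011; 0b00001001 ⊕ 0b01111011 = 0b01110010.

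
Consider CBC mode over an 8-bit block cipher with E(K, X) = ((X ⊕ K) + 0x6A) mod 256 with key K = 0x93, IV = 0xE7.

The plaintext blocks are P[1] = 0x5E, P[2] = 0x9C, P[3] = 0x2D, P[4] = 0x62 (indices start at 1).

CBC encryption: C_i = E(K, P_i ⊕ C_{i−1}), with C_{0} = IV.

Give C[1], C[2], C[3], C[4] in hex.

C[1] = 0x94, C[2] = 0x05, C[3] = 0x25, C[4] = 0x3E

C[1]: P[1] ⊕ 0xE7 = 0xB9; E(K, 0xB9) = 0x94.
C[2]: P[2] ⊕ 0x94 = 0x08; E(K, 0x08) = 0x05.
C[3]: P[3] ⊕ 0x05 = 0x28; E(K, 0x28) = 0x25.
C[4]: P[4] ⊕ 0x25 = 0x47; E(K, 0x47) = 0x3E.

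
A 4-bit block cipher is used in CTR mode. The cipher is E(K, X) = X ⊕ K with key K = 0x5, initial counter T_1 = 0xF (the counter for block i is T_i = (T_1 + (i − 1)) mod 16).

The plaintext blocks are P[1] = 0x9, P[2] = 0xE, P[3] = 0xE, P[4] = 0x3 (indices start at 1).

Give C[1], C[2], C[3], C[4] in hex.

CTR encryption: S_i = E(K, T_i) where T_i is the counter for block i; C_i = P_i ⊕ S_i.
C[1]: T = 0xF, S = E(K, T) = 0xA; 0x9 ⊕ 0xA = 0x3.
C[2]: T = 0x0, S = E(K, T) = 0x5; 0xE ⊕ 0x5 = 0xB.
C[3]: T = 0x1, S = E(K, T) = 0x4; 0xE ⊕ 0x4 = 0xA.
C[4]: T = 0x2, S = E(K, T) = 0x7; 0x3 ⊕ 0x7 = 0x4.

C[1] = 0x3, C[2] = 0xB, C[3] = 0xA, C[4] = 0x4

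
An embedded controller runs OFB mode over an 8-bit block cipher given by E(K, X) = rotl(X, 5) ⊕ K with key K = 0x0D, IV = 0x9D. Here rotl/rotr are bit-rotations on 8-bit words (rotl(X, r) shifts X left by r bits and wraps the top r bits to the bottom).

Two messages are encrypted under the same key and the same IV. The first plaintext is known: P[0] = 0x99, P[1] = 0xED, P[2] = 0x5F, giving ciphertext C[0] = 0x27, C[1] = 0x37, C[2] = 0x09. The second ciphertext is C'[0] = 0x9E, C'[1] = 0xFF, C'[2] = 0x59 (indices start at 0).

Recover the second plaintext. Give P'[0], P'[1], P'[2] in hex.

P'[0] = 0x20, P'[1] = 0x25, P'[2] = 0x0F

In OFB with a reused IV, both messages share the same keystream S_i, so C_i ⊕ C'_i = P_i ⊕ P'_i and thus P'_i = P_i ⊕ C_i ⊕ C'_i.
P'[0]: 0x99 ⊕ 0x27 ⊕ 0x9E = 0x20.
P'[1]: 0xED ⊕ 0x37 ⊕ 0xFF = 0x25.
P'[2]: 0x5F ⊕ 0x09 ⊕ 0x59 = 0x0F.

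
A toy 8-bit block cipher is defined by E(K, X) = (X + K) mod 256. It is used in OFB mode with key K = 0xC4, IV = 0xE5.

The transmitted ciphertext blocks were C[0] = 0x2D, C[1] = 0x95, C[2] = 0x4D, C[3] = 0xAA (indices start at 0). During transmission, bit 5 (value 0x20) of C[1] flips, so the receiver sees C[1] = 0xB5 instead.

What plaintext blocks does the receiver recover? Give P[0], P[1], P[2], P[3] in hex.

OFB decryption: S_i = E(K, S_{i−1}) with S_{−1} = IV; P_i = C_i ⊕ S_i.
Only C[1] changed, to 0xB5. In OFB, a change in C_i flips the same bit in P_i only; the keystream is unaffected. Decrypting the received ciphertext:
P[0]: S = E(K, 0xE5) = 0xA9; 0x2D ⊕ 0xA9 = 0x84.
P[1]: S = E(K, 0xA9) = 0x6D; 0xB5 ⊕ 0x6D = 0xD8.
P[2]: S = E(K, 0x6D) = 0x31; 0x4D ⊕ 0x31 = 0x7C.
P[3]: S = E(K, 0x31) = 0xF5; 0xAA ⊕ 0xF5 = 0x5F.
Blocks that differ from the original plaintext: P[1].

P[0] = 0x84, P[1] = 0xD8, P[2] = 0x7C, P[3] = 0x5F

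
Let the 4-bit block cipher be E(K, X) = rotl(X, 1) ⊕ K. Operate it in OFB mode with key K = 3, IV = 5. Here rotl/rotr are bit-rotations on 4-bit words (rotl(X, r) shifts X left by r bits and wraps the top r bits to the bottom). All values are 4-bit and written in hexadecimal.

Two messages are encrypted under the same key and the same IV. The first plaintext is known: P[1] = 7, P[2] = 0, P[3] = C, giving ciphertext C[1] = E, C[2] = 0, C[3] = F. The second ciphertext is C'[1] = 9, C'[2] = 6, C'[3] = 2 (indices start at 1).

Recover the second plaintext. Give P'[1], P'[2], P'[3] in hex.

P'[1] = 0, P'[2] = 6, P'[3] = 1

In OFB with a reused IV, both messages share the same keystream S_i, so C_i ⊕ C'_i = P_i ⊕ P'_i and thus P'_i = P_i ⊕ C_i ⊕ C'_i.
P'[1]: 7 ⊕ E ⊕ 9 = 0.
P'[2]: 0 ⊕ 0 ⊕ 6 = 6.
P'[3]: C ⊕ F ⊕ 2 = 1.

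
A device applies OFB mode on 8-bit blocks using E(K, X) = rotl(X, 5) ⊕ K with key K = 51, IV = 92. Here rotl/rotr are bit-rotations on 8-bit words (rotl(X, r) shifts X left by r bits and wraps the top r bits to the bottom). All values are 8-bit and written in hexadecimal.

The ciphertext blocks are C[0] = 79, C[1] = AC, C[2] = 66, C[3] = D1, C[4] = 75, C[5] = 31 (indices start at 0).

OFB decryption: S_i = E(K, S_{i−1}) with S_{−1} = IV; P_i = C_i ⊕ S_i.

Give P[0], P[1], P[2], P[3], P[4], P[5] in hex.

P[0] = 7A, P[1] = 9D, P[2] = 11, P[3] = 6E, P[4] = D3, P[5] = B4

P[0]: S = E(K, 92) = 03; 79 ⊕ 03 = 7A.
P[1]: S = E(K, 03) = 31; AC ⊕ 31 = 9D.
P[2]: S = E(K, 31) = 77; 66 ⊕ 77 = 11.
P[3]: S = E(K, 77) = BF; D1 ⊕ BF = 6E.
P[4]: S = E(K, BF) = A6; 75 ⊕ A6 = D3.
P[5]: S = E(K, A6) = 85; 31 ⊕ 85 = B4.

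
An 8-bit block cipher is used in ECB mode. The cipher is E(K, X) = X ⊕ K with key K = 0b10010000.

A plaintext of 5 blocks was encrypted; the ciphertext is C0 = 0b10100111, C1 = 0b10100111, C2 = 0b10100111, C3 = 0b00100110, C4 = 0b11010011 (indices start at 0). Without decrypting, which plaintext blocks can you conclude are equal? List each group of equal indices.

ECB encrypts each block independently with the same key, so equal ciphertext blocks imply equal plaintext blocks.
C0 = C1 = C2 = 0b10100111, so P0 = P1 = P2.

P0 = P1 = P2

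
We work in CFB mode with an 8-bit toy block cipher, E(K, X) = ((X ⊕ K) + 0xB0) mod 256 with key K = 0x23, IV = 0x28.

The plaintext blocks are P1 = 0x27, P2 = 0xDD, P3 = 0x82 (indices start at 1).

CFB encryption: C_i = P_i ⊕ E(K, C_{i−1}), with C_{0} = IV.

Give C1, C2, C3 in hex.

C1: E(K, 0x28) = 0xBB; 0x27 ⊕ 0xBB = 0x9C.
C2: E(K, 0x9C) = 0x6F; 0xDD ⊕ 0x6F = 0xB2.
C3: E(K, 0xB2) = 0x41; 0x82 ⊕ 0x41 = 0xC3.

C1 = 0x9C, C2 = 0xB2, C3 = 0xC3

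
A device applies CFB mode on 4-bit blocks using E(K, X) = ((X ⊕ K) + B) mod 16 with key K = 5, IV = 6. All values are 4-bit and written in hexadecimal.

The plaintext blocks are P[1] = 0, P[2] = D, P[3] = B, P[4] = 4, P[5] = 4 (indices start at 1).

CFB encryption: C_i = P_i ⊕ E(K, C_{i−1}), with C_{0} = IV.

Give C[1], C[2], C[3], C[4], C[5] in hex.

C[1]: E(K, 6) = E; 0 ⊕ E = E.
C[2]: E(K, E) = 6; D ⊕ 6 = B.
C[3]: E(K, B) = 9; B ⊕ 9 = 2.
C[4]: E(K, 2) = 2; 4 ⊕ 2 = 6.
C[5]: E(K, 6) = E; 4 ⊕ E = A.

C[1] = E, C[2] = B, C[3] = 2, C[4] = 6, C[5] = A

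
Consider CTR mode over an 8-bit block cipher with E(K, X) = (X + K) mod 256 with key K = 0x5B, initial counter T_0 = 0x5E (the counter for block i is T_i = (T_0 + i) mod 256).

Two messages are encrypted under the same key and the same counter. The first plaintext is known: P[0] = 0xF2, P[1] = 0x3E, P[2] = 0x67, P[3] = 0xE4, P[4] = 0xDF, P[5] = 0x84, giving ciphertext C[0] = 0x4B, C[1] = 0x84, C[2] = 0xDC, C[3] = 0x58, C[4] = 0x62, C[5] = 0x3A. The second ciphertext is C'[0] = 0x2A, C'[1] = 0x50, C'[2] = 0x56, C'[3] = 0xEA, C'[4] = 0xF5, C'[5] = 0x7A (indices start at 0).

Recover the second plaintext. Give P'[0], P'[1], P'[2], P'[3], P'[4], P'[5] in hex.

P'[0] = 0x93, P'[1] = 0xEA, P'[2] = 0xED, P'[3] = 0x56, P'[4] = 0x48, P'[5] = 0xC4

In CTR with a reused counter, both messages share the same keystream S_i, so C_i ⊕ C'_i = P_i ⊕ P'_i and thus P'_i = P_i ⊕ C_i ⊕ C'_i.
P'[0]: 0xF2 ⊕ 0x4B ⊕ 0x2A = 0x93.
P'[1]: 0x3E ⊕ 0x84 ⊕ 0x50 = 0xEA.
P'[2]: 0x67 ⊕ 0xDC ⊕ 0x56 = 0xED.
P'[3]: 0xE4 ⊕ 0x58 ⊕ 0xEA = 0x56.
P'[4]: 0xDF ⊕ 0x62 ⊕ 0xF5 = 0x48.
P'[5]: 0x84 ⊕ 0x3A ⊕ 0x7A = 0xC4.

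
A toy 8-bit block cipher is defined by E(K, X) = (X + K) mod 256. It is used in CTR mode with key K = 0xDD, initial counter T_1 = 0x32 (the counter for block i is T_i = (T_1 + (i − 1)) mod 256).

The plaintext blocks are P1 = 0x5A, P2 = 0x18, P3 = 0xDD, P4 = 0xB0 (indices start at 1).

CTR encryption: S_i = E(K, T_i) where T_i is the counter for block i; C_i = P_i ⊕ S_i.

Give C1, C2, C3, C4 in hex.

C1 = 0x55, C2 = 0x08, C3 = 0xCC, C4 = 0xA2

C1: T = 0x32, S = E(K, T) = 0x0F; 0x5A ⊕ 0x0F = 0x55.
C2: T = 0x33, S = E(K, T) = 0x10; 0x18 ⊕ 0x10 = 0x08.
C3: T = 0x34, S = E(K, T) = 0x11; 0xDD ⊕ 0x11 = 0xCC.
C4: T = 0x35, S = E(K, T) = 0x12; 0xB0 ⊕ 0x12 = 0xA2.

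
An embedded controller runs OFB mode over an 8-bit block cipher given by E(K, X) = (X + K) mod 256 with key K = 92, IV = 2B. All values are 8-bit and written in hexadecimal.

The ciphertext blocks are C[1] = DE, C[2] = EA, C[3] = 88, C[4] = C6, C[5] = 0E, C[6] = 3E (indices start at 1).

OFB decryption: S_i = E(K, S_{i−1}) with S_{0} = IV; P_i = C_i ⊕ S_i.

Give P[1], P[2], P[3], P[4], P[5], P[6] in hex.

P[1] = 63, P[2] = A5, P[3] = 69, P[4] = B5, P[5] = 0B, P[6] = A9

P[1]: S = E(K, 2B) = BD; DE ⊕ BD = 63.
P[2]: S = E(K, BD) = 4F; EA ⊕ 4F = A5.
P[3]: S = E(K, 4F) = E1; 88 ⊕ E1 = 69.
P[4]: S = E(K, E1) = 73; C6 ⊕ 73 = B5.
P[5]: S = E(K, 73) = 05; 0E ⊕ 05 = 0B.
P[6]: S = E(K, 05) = 97; 3E ⊕ 97 = A9.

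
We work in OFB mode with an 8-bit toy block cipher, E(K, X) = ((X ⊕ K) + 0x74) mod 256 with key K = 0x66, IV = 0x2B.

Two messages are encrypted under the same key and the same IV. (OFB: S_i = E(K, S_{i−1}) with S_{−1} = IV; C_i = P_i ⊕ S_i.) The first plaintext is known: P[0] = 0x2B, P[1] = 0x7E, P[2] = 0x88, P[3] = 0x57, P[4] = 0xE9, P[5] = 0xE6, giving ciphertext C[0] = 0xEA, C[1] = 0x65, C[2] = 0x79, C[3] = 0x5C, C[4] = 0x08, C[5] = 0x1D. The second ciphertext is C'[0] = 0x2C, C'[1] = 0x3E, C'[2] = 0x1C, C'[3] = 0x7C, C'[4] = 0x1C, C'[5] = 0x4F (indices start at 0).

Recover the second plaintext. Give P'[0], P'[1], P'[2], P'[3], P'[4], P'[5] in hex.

In OFB with a reused IV, both messages share the same keystream S_i, so C_i ⊕ C'_i = P_i ⊕ P'_i and thus P'_i = P_i ⊕ C_i ⊕ C'_i.
P'[0]: 0x2B ⊕ 0xEA ⊕ 0x2C = 0xED.
P'[1]: 0x7E ⊕ 0x65 ⊕ 0x3E = 0x25.
P'[2]: 0x88 ⊕ 0x79 ⊕ 0x1C = 0xED.
P'[3]: 0x57 ⊕ 0x5C ⊕ 0x7C = 0x77.
P'[4]: 0xE9 ⊕ 0x08 ⊕ 0x1C = 0xFD.
P'[5]: 0xE6 ⊕ 0x1D ⊕ 0x4F = 0xB4.

P'[0] = 0xED, P'[1] = 0x25, P'[2] = 0xED, P'[3] = 0x77, P'[4] = 0xFD, P'[5] = 0xB4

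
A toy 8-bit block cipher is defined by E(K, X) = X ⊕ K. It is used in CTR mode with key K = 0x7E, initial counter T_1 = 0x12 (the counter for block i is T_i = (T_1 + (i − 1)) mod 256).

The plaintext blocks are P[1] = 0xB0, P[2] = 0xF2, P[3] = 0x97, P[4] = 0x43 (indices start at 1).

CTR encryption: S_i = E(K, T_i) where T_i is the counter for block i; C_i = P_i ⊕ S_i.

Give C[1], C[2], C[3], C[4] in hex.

C[1] = 0xDC, C[2] = 0x9F, C[3] = 0xFD, C[4] = 0x28

C[1]: T = 0x12, S = E(K, T) = 0x6C; 0xB0 ⊕ 0x6C = 0xDC.
C[2]: T = 0x13, S = E(K, T) = 0x6D; 0xF2 ⊕ 0x6D = 0x9F.
C[3]: T = 0x14, S = E(K, T) = 0x6A; 0x97 ⊕ 0x6A = 0xFD.
C[4]: T = 0x15, S = E(K, T) = 0x6B; 0x43 ⊕ 0x6B = 0x28.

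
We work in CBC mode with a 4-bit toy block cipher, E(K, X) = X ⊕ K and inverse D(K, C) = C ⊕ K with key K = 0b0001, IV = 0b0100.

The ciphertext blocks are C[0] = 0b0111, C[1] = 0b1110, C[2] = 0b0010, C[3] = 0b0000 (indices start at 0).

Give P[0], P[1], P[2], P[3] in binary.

CBC decryption: P_i = D(K, C_i) ⊕ C_{i−1}, with C_{−1} = IV.
P[0]: D(K, 0b0111) = 0b0110; 0b0110 ⊕ 0b0100 = 0b0010.
P[1]: D(K, 0b1110) = 0b1111; 0b1111 ⊕ 0b0111 = 0b1000.
P[2]: D(K, 0b0010) = 0b0011; 0b0011 ⊕ 0b1110 = 0b1101.
P[3]: D(K, 0b0000) = 0b0001; 0b0001 ⊕ 0b0010 = 0b0011.

P[0] = 0b0010, P[1] = 0b1000, P[2] = 0b1101, P[3] = 0b0011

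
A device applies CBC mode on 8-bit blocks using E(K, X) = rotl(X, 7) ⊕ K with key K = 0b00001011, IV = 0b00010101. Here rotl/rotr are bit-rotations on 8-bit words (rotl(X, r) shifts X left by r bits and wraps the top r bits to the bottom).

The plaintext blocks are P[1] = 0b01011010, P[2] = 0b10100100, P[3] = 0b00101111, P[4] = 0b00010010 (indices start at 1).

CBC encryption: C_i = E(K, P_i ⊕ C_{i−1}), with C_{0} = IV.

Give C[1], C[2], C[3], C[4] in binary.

C[1]: P[1] ⊕ 0b00010101 = 0b01001111; E(K, 0b01001111) = 0b10101100.
C[2]: P[2] ⊕ 0b10101100 = 0b00001000; E(K, 0b00001000) = 0b00001111.
C[3]: P[3] ⊕ 0b00001111 = 0b00100000; E(K, 0b00100000) = 0b00011011.
C[4]: P[4] ⊕ 0b00011011 = 0b00001001; E(K, 0b00001001) = 0b10001111.

C[1] = 0b10101100, C[2] = 0b00001111, C[3] = 0b00011011, C[4] = 0b10001111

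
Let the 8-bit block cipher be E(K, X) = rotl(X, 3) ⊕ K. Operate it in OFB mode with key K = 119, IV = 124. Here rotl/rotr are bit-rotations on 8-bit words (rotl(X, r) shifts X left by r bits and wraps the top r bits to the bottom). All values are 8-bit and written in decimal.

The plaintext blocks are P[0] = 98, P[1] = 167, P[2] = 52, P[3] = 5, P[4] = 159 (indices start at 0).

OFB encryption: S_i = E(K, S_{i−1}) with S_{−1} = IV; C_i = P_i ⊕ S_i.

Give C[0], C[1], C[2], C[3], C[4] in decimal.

C[0] = 246, C[1] = 116, C[2] = 221, C[3] = 61, C[4] = 41

C[0]: S = E(K, 124) = 148; 98 ⊕ 148 = 246.
C[1]: S = E(K, 148) = 211; 167 ⊕ 211 = 116.
C[2]: S = E(K, 211) = 233; 52 ⊕ 233 = 221.
C[3]: S = E(K, 233) = 56; 5 ⊕ 56 = 61.
C[4]: S = E(K, 56) = 182; 159 ⊕ 182 = 41.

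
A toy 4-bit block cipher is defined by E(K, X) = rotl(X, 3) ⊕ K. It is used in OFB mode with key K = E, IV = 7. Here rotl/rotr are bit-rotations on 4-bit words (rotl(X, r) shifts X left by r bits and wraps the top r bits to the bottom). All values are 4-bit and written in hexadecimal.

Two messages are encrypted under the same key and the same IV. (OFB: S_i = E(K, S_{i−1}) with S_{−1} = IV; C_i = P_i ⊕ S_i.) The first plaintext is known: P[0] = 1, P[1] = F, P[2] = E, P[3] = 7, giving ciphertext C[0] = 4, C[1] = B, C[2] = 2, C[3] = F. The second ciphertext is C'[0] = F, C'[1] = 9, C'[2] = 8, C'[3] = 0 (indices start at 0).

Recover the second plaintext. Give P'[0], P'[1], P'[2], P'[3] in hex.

P'[0] = A, P'[1] = D, P'[2] = 4, P'[3] = 8

In OFB with a reused IV, both messages share the same keystream S_i, so C_i ⊕ C'_i = P_i ⊕ P'_i and thus P'_i = P_i ⊕ C_i ⊕ C'_i.
P'[0]: 1 ⊕ 4 ⊕ F = A.
P'[1]: F ⊕ B ⊕ 9 = D.
P'[2]: E ⊕ 2 ⊕ 8 = 4.
P'[3]: 7 ⊕ F ⊕ 0 = 8.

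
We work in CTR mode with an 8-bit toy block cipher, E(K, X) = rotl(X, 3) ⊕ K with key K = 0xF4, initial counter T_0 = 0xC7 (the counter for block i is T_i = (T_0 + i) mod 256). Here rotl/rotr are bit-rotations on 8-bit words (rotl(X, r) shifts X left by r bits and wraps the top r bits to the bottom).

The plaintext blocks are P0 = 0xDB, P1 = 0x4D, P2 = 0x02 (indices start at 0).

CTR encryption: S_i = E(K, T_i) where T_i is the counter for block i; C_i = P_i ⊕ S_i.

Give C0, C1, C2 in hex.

C0: T = 0xC7, S = E(K, T) = 0xCA; 0xDB ⊕ 0xCA = 0x11.
C1: T = 0xC8, S = E(K, T) = 0xB2; 0x4D ⊕ 0xB2 = 0xFF.
C2: T = 0xC9, S = E(K, T) = 0xBA; 0x02 ⊕ 0xBA = 0xB8.

C0 = 0x11, C1 = 0xFF, C2 = 0xB8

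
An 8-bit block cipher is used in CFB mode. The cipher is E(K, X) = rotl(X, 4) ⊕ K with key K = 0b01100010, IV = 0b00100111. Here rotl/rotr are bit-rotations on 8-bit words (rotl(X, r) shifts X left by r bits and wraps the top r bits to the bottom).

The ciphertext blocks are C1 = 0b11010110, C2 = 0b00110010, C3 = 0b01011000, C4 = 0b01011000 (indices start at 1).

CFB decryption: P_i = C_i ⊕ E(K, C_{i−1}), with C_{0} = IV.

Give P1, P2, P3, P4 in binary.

P1 = 0b11000110, P2 = 0b00111101, P3 = 0b00011001, P4 = 0b10111111

P1: E(K, 0b00100111) = 0b00010000; 0b11010110 ⊕ 0b00010000 = 0b11000110.
P2: E(K, 0b11010110) = 0b00001111; 0b00110010 ⊕ 0b00001111 = 0b00111101.
P3: E(K, 0b00110010) = 0b01000001; 0b01011000 ⊕ 0b01000001 = 0b00011001.
P4: E(K, 0b01011000) = 0b11100111; 0b01011000 ⊕ 0b11100111 = 0b10111111.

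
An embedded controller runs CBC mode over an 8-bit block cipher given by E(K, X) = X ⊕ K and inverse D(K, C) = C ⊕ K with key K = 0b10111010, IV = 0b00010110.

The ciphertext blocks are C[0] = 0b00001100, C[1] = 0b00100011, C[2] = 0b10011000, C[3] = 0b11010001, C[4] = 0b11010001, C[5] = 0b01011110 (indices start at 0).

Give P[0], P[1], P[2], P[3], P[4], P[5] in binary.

P[0] = 0b10100000, P[1] = 0b10010101, P[2] = 0b00000001, P[3] = 0b11110011, P[4] = 0b10111010, P[5] = 0b00110101

CBC decryption: P_i = D(K, C_i) ⊕ C_{i−1}, with C_{−1} = IV.
P[0]: D(K, 0b00001100) = 0b10110110; 0b10110110 ⊕ 0b00010110 = 0b10100000.
P[1]: D(K, 0b00100011) = 0b10011001; 0b10011001 ⊕ 0b00001100 = 0b10010101.
P[2]: D(K, 0b10011000) = 0b00100010; 0b00100010 ⊕ 0b00100011 = 0b00000001.
P[3]: D(K, 0b11010001) = 0b01101011; 0b01101011 ⊕ 0b10011000 = 0b11110011.
P[4]: D(K, 0b11010001) = 0b01101011; 0b01101011 ⊕ 0b11010001 = 0b10111010.
P[5]: D(K, 0b01011110) = 0b11100100; 0b11100100 ⊕ 0b11010001 = 0b00110101.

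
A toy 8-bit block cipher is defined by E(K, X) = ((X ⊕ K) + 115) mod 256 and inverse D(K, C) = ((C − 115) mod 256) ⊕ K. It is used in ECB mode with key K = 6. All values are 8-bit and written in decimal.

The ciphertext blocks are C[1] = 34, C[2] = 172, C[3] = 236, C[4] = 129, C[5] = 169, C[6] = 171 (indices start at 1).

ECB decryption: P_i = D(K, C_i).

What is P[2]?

P[2]: D(K, 172) = 63.

P[2] = 63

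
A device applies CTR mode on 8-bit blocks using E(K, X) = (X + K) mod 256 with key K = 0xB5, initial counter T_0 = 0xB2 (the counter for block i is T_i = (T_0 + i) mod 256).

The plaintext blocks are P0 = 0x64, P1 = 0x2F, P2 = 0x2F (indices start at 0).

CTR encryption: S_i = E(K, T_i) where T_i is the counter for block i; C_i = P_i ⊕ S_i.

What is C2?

C0: T = 0xB2, S = E(K, T) = 0x67; 0x64 ⊕ 0x67 = 0x03.
C1: T = 0xB3, S = E(K, T) = 0x68; 0x2F ⊕ 0x68 = 0x47.
C2: T = 0xB4, S = E(K, T) = 0x69; 0x2F ⊕ 0x69 = 0x46.

C2 = 0x46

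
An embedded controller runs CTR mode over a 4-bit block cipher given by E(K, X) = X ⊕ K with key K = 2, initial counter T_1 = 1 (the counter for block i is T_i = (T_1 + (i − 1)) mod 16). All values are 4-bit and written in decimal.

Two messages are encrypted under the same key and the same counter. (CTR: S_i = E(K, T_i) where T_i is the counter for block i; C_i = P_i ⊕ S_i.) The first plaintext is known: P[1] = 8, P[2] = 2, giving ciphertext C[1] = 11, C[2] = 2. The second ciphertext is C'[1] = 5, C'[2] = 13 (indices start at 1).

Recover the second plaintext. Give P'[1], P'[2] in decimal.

In CTR with a reused counter, both messages share the same keystream S_i, so C_i ⊕ C'_i = P_i ⊕ P'_i and thus P'_i = P_i ⊕ C_i ⊕ C'_i.
P'[1]: 8 ⊕ 11 ⊕ 5 = 6.
P'[2]: 2 ⊕ 2 ⊕ 13 = 13.

P'[1] = 6, P'[2] = 13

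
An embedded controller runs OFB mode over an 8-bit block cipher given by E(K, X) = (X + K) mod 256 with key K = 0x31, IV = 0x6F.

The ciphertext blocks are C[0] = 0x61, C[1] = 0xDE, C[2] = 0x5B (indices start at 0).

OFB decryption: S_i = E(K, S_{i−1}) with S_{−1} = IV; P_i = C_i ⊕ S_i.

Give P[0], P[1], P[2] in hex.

P[0] = 0xC1, P[1] = 0x0F, P[2] = 0x59

P[0]: S = E(K, 0x6F) = 0xA0; 0x61 ⊕ 0xA0 = 0xC1.
P[1]: S = E(K, 0xA0) = 0xD1; 0xDE ⊕ 0xD1 = 0x0F.
P[2]: S = E(K, 0xD1) = 0x02; 0x5B ⊕ 0x02 = 0x59.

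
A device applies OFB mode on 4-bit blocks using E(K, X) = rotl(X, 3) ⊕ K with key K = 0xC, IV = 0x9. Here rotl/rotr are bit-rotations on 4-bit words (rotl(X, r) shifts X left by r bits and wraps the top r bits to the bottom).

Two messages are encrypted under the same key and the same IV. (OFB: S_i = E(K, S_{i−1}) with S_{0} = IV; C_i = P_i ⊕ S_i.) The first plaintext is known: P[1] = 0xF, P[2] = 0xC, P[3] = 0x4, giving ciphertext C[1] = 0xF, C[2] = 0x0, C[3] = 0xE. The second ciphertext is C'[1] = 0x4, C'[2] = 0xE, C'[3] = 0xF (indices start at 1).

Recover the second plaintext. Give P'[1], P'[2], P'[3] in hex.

P'[1] = 0x4, P'[2] = 0x2, P'[3] = 0x5

In OFB with a reused IV, both messages share the same keystream S_i, so C_i ⊕ C'_i = P_i ⊕ P'_i and thus P'_i = P_i ⊕ C_i ⊕ C'_i.
P'[1]: 0xF ⊕ 0xF ⊕ 0x4 = 0x4.
P'[2]: 0xC ⊕ 0x0 ⊕ 0xE = 0x2.
P'[3]: 0x4 ⊕ 0xE ⊕ 0xF = 0x5.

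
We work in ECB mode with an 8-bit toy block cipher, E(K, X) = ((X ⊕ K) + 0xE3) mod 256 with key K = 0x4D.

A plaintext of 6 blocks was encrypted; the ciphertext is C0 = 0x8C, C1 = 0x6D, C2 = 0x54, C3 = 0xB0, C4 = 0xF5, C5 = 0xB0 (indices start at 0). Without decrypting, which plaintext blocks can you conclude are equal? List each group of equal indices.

ECB encrypts each block independently with the same key, so equal ciphertext blocks imply equal plaintext blocks.
C3 = C5 = 0xB0, so P3 = P5.

P3 = P5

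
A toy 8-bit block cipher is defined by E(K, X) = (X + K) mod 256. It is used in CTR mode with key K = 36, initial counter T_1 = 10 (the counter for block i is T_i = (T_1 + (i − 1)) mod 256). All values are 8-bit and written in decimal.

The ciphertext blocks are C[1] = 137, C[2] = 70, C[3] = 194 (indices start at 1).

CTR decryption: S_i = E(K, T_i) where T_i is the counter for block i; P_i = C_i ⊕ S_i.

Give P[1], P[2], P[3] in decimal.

P[1] = 167, P[2] = 105, P[3] = 242

P[1]: T = 10, S = E(K, T) = 46; 137 ⊕ 46 = 167.
P[2]: T = 11, S = E(K, T) = 47; 70 ⊕ 47 = 105.
P[3]: T = 12, S = E(K, T) = 48; 194 ⊕ 48 = 242.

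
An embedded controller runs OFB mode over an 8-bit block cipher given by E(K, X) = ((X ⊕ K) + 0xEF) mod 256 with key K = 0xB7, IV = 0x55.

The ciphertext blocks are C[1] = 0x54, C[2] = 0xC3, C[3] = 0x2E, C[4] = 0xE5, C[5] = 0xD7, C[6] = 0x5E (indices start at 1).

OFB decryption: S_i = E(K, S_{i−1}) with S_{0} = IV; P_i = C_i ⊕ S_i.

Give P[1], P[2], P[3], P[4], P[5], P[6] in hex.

P[1]: S = E(K, 0x55) = 0xD1; 0x54 ⊕ 0xD1 = 0x85.
P[2]: S = E(K, 0xD1) = 0x55; 0xC3 ⊕ 0x55 = 0x96.
P[3]: S = E(K, 0x55) = 0xD1; 0x2E ⊕ 0xD1 = 0xFF.
P[4]: S = E(K, 0xD1) = 0x55; 0xE5 ⊕ 0x55 = 0xB0.
P[5]: S = E(K, 0x55) = 0xD1; 0xD7 ⊕ 0xD1 = 0x06.
P[6]: S = E(K, 0xD1) = 0x55; 0x5E ⊕ 0x55 = 0x0B.

P[1] = 0x85, P[2] = 0x96, P[3] = 0xFF, P[4] = 0xB0, P[5] = 0x06, P[6] = 0x0B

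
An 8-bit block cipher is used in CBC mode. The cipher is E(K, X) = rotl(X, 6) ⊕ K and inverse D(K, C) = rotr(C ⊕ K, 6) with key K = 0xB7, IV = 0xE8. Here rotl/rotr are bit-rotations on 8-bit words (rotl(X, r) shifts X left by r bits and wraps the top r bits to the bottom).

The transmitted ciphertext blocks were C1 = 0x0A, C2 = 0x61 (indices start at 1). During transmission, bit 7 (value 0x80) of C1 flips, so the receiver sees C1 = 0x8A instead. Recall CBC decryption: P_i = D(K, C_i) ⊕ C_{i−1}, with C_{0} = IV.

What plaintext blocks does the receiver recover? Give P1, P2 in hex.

Only C1 changed, to 0x8A. In CBC, a change in C_i garbles P_i and flips the same bit in P_{i+1}. Decrypting the received ciphertext:
P1: D(K, 0x8A) = 0xF4; 0xF4 ⊕ 0xE8 = 0x1C.
P2: D(K, 0x61) = 0x5B; 0x5B ⊕ 0x8A = 0xD1.
Blocks that differ from the original plaintext: P1, P2.

P1 = 0x1C, P2 = 0xD1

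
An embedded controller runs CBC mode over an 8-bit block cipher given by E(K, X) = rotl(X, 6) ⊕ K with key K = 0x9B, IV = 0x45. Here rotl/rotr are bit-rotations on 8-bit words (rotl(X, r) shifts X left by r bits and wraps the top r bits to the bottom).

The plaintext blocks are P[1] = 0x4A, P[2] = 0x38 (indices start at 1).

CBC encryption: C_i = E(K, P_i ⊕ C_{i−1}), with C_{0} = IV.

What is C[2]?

C[2] = 0x83

C[1]: P[1] ⊕ 0x45 = 0x0F; E(K, 0x0F) = 0x58.
C[2]: P[2] ⊕ 0x58 = 0x60; E(K, 0x60) = 0x83.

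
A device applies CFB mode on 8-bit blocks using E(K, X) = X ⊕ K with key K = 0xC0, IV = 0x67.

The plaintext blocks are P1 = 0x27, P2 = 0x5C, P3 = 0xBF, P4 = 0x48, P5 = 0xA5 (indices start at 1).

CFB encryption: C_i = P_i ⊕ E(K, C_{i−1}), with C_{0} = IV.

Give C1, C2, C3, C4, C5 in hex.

C1: E(K, 0x67) = 0xA7; 0x27 ⊕ 0xA7 = 0x80.
C2: E(K, 0x80) = 0x40; 0x5C ⊕ 0x40 = 0x1C.
C3: E(K, 0x1C) = 0xDC; 0xBF ⊕ 0xDC = 0x63.
C4: E(K, 0x63) = 0xA3; 0x48 ⊕ 0xA3 = 0xEB.
C5: E(K, 0xEB) = 0x2B; 0xA5 ⊕ 0x2B = 0x8E.

C1 = 0x80, C2 = 0x1C, C3 = 0x63, C4 = 0xEB, C5 = 0x8E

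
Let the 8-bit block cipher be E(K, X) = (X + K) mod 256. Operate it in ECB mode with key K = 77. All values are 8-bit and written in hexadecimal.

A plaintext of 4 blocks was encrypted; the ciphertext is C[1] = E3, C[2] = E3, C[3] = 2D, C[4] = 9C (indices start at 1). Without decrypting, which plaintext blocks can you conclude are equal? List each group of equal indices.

P[1] = P[2]

ECB encrypts each block independently with the same key, so equal ciphertext blocks imply equal plaintext blocks.
C[1] = C[2] = E3, so P[1] = P[2].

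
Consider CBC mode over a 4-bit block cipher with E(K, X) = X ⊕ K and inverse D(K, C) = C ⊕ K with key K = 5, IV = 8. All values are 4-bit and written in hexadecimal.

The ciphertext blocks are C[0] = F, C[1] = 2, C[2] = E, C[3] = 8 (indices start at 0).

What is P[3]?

P[3] = 3

CBC decryption: P_i = D(K, C_i) ⊕ C_{i−1}, with C_{−1} = IV.
P[3]: D(K, 8) = D; D ⊕ E = 3.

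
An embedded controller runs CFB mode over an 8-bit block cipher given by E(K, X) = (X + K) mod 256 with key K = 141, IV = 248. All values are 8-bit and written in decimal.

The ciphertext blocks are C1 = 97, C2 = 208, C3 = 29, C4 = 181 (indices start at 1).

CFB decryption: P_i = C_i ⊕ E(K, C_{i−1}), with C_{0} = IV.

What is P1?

P1: E(K, 248) = 133; 97 ⊕ 133 = 228.

P1 = 228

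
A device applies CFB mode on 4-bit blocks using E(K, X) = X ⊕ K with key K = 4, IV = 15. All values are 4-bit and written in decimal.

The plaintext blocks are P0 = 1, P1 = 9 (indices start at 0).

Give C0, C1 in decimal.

C0 = 10, C1 = 7

CFB encryption: C_i = P_i ⊕ E(K, C_{i−1}), with C_{−1} = IV.
C0: E(K, 15) = 11; 1 ⊕ 11 = 10.
C1: E(K, 10) = 14; 9 ⊕ 14 = 7.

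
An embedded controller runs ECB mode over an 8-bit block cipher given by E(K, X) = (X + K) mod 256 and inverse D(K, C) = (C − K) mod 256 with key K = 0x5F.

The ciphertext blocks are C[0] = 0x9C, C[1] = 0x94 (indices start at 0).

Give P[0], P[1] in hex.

P[0] = 0x3D, P[1] = 0x35

ECB decryption: P_i = D(K, C_i).
P[0]: D(K, 0x9C) = 0x3D.
P[1]: D(K, 0x94) = 0x35.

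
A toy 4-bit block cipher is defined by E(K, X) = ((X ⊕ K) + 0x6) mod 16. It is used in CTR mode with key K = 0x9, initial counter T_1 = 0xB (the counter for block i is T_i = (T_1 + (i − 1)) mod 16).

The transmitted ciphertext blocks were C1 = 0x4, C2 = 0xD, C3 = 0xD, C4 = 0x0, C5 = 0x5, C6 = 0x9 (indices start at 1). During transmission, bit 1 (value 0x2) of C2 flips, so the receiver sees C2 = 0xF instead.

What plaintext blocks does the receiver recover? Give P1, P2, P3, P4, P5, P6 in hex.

P1 = 0xC, P2 = 0x4, P3 = 0x7, P4 = 0xD, P5 = 0x9, P6 = 0x6

CTR decryption: S_i = E(K, T_i) where T_i is the counter for block i; P_i = C_i ⊕ S_i.
Only C2 changed, to 0xF. In CTR, a change in C_i flips the same bit in P_i only; the keystream is unaffected. Decrypting the received ciphertext:
P1: T = 0xB, S = E(K, T) = 0x8; 0x4 ⊕ 0x8 = 0xC.
P2: T = 0xC, S = E(K, T) = 0xB; 0xF ⊕ 0xB = 0x4.
P3: T = 0xD, S = E(K, T) = 0xA; 0xD ⊕ 0xA = 0x7.
P4: T = 0xE, S = E(K, T) = 0xD; 0x0 ⊕ 0xD = 0xD.
P5: T = 0xF, S = E(K, T) = 0xC; 0x5 ⊕ 0xC = 0x9.
P6: T = 0x0, S = E(K, T) = 0xF; 0x9 ⊕ 0xF = 0x6.
Blocks that differ from the original plaintext: P2.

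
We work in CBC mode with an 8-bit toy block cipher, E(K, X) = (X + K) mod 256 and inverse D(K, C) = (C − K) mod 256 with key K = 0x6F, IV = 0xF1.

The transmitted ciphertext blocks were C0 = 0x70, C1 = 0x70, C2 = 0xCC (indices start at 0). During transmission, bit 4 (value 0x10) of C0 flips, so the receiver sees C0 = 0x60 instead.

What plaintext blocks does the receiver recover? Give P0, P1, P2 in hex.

CBC decryption: P_i = D(K, C_i) ⊕ C_{i−1}, with C_{−1} = IV.
Only C0 changed, to 0x60. In CBC, a change in C_i garbles P_i and flips the same bit in P_{i+1}. Decrypting the received ciphertext:
P0: D(K, 0x60) = 0xF1; 0xF1 ⊕ 0xF1 = 0x00.
P1: D(K, 0x70) = 0x01; 0x01 ⊕ 0x60 = 0x61.
P2: D(K, 0xCC) = 0x5D; 0x5D ⊕ 0x70 = 0x2D.
Blocks that differ from the original plaintext: P0, P1.

P0 = 0x00, P1 = 0x61, P2 = 0x2D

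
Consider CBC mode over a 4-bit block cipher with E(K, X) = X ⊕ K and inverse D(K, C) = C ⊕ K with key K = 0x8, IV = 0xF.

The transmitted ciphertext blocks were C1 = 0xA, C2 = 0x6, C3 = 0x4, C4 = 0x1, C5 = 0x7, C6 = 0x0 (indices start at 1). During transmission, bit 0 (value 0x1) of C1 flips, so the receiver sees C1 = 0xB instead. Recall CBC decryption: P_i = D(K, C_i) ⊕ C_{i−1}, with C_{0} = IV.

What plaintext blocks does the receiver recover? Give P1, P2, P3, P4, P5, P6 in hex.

P1 = 0xC, P2 = 0x5, P3 = 0xA, P4 = 0xD, P5 = 0xE, P6 = 0xF

Only C1 changed, to 0xB. In CBC, a change in C_i garbles P_i and flips the same bit in P_{i+1}. Decrypting the received ciphertext:
P1: D(K, 0xB) = 0x3; 0x3 ⊕ 0xF = 0xC.
P2: D(K, 0x6) = 0xE; 0xE ⊕ 0xB = 0x5.
P3: D(K, 0x4) = 0xC; 0xC ⊕ 0x6 = 0xA.
P4: D(K, 0x1) = 0x9; 0x9 ⊕ 0x4 = 0xD.
P5: D(K, 0x7) = 0xF; 0xF ⊕ 0x1 = 0xE.
P6: D(K, 0x0) = 0x8; 0x8 ⊕ 0x7 = 0xF.
Blocks that differ from the original plaintext: P1, P2.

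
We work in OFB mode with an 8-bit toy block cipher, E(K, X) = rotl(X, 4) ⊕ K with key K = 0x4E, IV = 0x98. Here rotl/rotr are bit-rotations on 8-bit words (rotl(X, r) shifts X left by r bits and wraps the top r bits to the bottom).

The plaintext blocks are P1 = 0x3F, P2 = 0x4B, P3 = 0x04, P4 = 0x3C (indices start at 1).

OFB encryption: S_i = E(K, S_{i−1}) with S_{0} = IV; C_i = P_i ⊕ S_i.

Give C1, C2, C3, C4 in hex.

C1: S = E(K, 0x98) = 0xC7; 0x3F ⊕ 0xC7 = 0xF8.
C2: S = E(K, 0xC7) = 0x32; 0x4B ⊕ 0x32 = 0x79.
C3: S = E(K, 0x32) = 0x6D; 0x04 ⊕ 0x6D = 0x69.
C4: S = E(K, 0x6D) = 0x98; 0x3C ⊕ 0x98 = 0xA4.

C1 = 0xF8, C2 = 0x79, C3 = 0x69, C4 = 0xA4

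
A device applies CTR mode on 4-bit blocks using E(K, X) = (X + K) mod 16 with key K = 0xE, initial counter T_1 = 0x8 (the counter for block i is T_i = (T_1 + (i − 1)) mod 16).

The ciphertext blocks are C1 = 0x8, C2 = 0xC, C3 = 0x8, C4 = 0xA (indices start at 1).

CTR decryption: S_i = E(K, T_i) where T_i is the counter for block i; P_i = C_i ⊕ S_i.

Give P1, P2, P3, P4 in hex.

P1 = 0xE, P2 = 0xB, P3 = 0x0, P4 = 0x3

P1: T = 0x8, S = E(K, T) = 0x6; 0x8 ⊕ 0x6 = 0xE.
P2: T = 0x9, S = E(K, T) = 0x7; 0xC ⊕ 0x7 = 0xB.
P3: T = 0xA, S = E(K, T) = 0x8; 0x8 ⊕ 0x8 = 0x0.
P4: T = 0xB, S = E(K, T) = 0x9; 0xA ⊕ 0x9 = 0x3.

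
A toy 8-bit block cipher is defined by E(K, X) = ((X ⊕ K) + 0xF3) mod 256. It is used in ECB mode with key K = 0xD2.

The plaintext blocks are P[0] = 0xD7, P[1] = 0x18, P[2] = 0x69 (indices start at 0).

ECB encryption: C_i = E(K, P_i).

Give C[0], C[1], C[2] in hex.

C[0] = 0xF8, C[1] = 0xBD, C[2] = 0xAE

C[0]: E(K, 0xD7) = 0xF8.
C[1]: E(K, 0x18) = 0xBD.
C[2]: E(K, 0x69) = 0xAE.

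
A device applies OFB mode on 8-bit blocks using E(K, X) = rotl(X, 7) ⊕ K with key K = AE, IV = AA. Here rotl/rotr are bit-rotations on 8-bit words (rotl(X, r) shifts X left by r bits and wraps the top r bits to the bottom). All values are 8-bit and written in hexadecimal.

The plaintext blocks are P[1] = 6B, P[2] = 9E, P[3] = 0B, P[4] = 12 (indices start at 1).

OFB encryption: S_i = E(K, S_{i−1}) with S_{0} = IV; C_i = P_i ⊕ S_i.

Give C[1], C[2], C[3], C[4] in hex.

C[1] = 90, C[2] = CD, C[3] = 0C, C[4] = 3F

C[1]: S = E(K, AA) = FB; 6B ⊕ FB = 90.
C[2]: S = E(K, FB) = 53; 9E ⊕ 53 = CD.
C[3]: S = E(K, 53) = 07; 0B ⊕ 07 = 0C.
C[4]: S = E(K, 07) = 2D; 12 ⊕ 2D = 3F.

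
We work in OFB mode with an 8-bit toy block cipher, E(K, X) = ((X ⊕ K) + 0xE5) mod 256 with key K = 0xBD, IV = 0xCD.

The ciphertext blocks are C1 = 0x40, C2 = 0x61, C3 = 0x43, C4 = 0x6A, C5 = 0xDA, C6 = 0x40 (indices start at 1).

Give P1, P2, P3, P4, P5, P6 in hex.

OFB decryption: S_i = E(K, S_{i−1}) with S_{0} = IV; P_i = C_i ⊕ S_i.
P1: S = E(K, 0xCD) = 0x55; 0x40 ⊕ 0x55 = 0x15.
P2: S = E(K, 0x55) = 0xCD; 0x61 ⊕ 0xCD = 0xAC.
P3: S = E(K, 0xCD) = 0x55; 0x43 ⊕ 0x55 = 0x16.
P4: S = E(K, 0x55) = 0xCD; 0x6A ⊕ 0xCD = 0xA7.
P5: S = E(K, 0xCD) = 0x55; 0xDA ⊕ 0x55 = 0x8F.
P6: S = E(K, 0x55) = 0xCD; 0x40 ⊕ 0xCD = 0x8D.

P1 = 0x15, P2 = 0xAC, P3 = 0x16, P4 = 0xA7, P5 = 0x8F, P6 = 0x8D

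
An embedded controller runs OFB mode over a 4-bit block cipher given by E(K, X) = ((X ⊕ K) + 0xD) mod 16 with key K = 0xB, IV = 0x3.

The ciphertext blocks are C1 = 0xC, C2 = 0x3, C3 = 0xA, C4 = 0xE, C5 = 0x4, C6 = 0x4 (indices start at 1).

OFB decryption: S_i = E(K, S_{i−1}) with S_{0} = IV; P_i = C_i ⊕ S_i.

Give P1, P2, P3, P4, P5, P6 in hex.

P1: S = E(K, 0x3) = 0x5; 0xC ⊕ 0x5 = 0x9.
P2: S = E(K, 0x5) = 0xB; 0x3 ⊕ 0xB = 0x8.
P3: S = E(K, 0xB) = 0xD; 0xA ⊕ 0xD = 0x7.
P4: S = E(K, 0xD) = 0x3; 0xE ⊕ 0x3 = 0xD.
P5: S = E(K, 0x3) = 0x5; 0x4 ⊕ 0x5 = 0x1.
P6: S = E(K, 0x5) = 0xB; 0x4 ⊕ 0xB = 0xF.

P1 = 0x9, P2 = 0x8, P3 = 0x7, P4 = 0xD, P5 = 0x1, P6 = 0xF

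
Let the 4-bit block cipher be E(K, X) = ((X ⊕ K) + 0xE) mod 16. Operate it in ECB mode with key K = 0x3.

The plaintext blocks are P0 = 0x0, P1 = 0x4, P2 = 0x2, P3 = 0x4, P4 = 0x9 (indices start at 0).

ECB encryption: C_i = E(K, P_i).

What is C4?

C4 = 0x8

C4: E(K, 0x9) = 0x8.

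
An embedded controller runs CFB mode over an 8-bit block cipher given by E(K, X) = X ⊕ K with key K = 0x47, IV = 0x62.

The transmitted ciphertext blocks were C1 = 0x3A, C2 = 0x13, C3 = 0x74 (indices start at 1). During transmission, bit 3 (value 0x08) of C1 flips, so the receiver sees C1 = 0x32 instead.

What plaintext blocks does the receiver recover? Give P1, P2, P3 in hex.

CFB decryption: P_i = C_i ⊕ E(K, C_{i−1}), with C_{0} = IV.
Only C1 changed, to 0x32. In CFB, a change in C_i flips the same bit in P_i and garbles P_{i+1}. Decrypting the received ciphertext:
P1: E(K, 0x62) = 0x25; 0x32 ⊕ 0x25 = 0x17.
P2: E(K, 0x32) = 0x75; 0x13 ⊕ 0x75 = 0x66.
P3: E(K, 0x13) = 0x54; 0x74 ⊕ 0x54 = 0x20.
Blocks that differ from the original plaintext: P1, P2.

P1 = 0x17, P2 = 0x66, P3 = 0x20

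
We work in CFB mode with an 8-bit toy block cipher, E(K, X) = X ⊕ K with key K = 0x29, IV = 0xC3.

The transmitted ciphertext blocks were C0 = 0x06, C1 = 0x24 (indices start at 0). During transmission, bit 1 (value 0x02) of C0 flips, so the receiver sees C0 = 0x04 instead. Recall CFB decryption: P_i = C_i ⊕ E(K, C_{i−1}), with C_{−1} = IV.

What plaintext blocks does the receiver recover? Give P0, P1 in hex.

Only C0 changed, to 0x04. In CFB, a change in C_i flips the same bit in P_i and garbles P_{i+1}. Decrypting the received ciphertext:
P0: E(K, 0xC3) = 0xEA; 0x04 ⊕ 0xEA = 0xEE.
P1: E(K, 0x04) = 0x2D; 0x24 ⊕ 0x2D = 0x09.
Blocks that differ from the original plaintext: P0, P1.

P0 = 0xEE, P1 = 0x09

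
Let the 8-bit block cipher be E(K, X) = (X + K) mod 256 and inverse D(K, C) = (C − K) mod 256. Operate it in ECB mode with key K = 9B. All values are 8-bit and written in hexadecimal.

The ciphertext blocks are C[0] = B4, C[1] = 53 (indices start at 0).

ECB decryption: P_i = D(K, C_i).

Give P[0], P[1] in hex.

P[0] = 19, P[1] = B8

P[0]: D(K, B4) = 19.
P[1]: D(K, 53) = B8.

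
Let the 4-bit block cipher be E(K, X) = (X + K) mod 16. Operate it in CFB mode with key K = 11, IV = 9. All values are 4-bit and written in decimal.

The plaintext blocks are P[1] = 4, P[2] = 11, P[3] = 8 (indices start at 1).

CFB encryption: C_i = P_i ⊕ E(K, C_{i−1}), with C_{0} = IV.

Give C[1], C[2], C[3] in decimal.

C[1] = 0, C[2] = 0, C[3] = 3

C[1]: E(K, 9) = 4; 4 ⊕ 4 = 0.
C[2]: E(K, 0) = 11; 11 ⊕ 11 = 0.
C[3]: E(K, 0) = 11; 8 ⊕ 11 = 3.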